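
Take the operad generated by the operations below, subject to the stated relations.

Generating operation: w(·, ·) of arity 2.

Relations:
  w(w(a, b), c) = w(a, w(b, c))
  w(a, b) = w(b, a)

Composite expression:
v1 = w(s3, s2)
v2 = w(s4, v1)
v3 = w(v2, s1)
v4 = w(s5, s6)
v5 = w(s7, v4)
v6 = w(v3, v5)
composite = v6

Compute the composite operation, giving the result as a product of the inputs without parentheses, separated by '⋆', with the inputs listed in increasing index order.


Key point: w commutes, so take the s-inputs in any fixed order.
w(s3, s2) unparenthesizes to s3 ⋆ s2
w(s4, w(s3, s2)) unparenthesizes to s4 ⋆ s3 ⋆ s2
w(w(s4, w(s3, s2)), s1) unparenthesizes to s4 ⋆ s3 ⋆ s2 ⋆ s1
w(s5, s6) unparenthesizes to s5 ⋆ s6
w(s7, w(s5, s6)) unparenthesizes to s7 ⋆ s5 ⋆ s6
w(w(w(s4, w(s3, s2)), s1), w(s7, w(s5, s6))) unparenthesizes to s4 ⋆ s3 ⋆ s2 ⋆ s1 ⋆ s7 ⋆ s5 ⋆ s6
putting the inputs in ascending order: s1 ⋆ s2 ⋆ s3 ⋆ s4 ⋆ s5 ⋆ s6 ⋆ s7

s1 ⋆ s2 ⋆ s3 ⋆ s4 ⋆ s5 ⋆ s6 ⋆ s7


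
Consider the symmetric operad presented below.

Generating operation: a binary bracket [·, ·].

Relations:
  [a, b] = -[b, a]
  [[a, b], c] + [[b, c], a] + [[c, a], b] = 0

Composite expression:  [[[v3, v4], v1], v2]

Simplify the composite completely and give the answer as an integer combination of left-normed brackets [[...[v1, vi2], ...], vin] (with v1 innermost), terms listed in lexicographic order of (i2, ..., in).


Skip Jacobi rewriting: expand, keep v1-initial words, read off terms.
Composite bracket: [[[v3, v4], v1], v2]
The bracket unfolds into 8 signed words via [a, b] = ab - ba (2^3 = 8).
Collect the words opening with v1:
  the word v1v3v4v2 carries sign -1 and contributes -[[[v1, v3], v4], v2]
  the word v1v4v3v2 carries sign +1 and contributes +[[[v1, v4], v3], v2]

-[[[v1, v3], v4], v2] + [[[v1, v4], v3], v2]


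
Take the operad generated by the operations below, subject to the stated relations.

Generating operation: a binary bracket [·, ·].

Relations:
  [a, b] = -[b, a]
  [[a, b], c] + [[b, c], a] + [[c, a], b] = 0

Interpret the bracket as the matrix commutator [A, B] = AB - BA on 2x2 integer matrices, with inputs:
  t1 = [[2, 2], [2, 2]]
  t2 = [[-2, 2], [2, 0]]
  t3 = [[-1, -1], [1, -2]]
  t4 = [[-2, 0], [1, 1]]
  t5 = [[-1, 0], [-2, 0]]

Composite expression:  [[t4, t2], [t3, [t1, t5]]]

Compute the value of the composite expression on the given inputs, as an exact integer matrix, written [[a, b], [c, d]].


[[60, 24], [-24, -60]]

[t4, t2] = [[-2, -6], [4, 2]]
[t1, t5] = [[-4, 2], [-2, 4]]
[t3, [t1, t5]] = [[0, -6], [-6, 0]]
[[t4, t2], [t3, [t1, t5]]] = [[60, 24], [-24, -60]]


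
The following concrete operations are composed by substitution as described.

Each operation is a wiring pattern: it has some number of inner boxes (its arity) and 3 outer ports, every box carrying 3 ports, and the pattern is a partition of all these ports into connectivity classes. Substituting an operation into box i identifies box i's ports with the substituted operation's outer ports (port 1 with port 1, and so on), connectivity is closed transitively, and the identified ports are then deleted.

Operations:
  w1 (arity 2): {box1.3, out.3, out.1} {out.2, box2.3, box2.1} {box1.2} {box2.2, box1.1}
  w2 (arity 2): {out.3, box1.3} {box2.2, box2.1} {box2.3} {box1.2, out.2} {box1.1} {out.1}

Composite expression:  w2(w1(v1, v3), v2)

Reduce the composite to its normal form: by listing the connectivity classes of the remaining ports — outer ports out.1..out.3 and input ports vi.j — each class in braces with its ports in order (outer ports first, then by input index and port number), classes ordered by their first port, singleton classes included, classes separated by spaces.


{out.1} {out.2, v3.1, v3.3} {out.3, v1.3} {v1.1, v3.2} {v1.2} {v2.1, v2.2} {v2.3}

Treat the ports identified at w2 as solder joints: merge, then drop.
the subtree at w1 composes to {out.1, out.3, v1.3} {out.2, v3.1, v3.3} {v1.1, v3.2} {v1.2} on (v1, v3); out.j = own outer ports
the subtree at w2 composes to {out.1} {out.2, v3.1, v3.3} {out.3, v1.3} {v1.1, v3.2} {v1.2} {v2.1, v2.2} {v2.3} on (v1, v3, v2); out.j = own outer ports


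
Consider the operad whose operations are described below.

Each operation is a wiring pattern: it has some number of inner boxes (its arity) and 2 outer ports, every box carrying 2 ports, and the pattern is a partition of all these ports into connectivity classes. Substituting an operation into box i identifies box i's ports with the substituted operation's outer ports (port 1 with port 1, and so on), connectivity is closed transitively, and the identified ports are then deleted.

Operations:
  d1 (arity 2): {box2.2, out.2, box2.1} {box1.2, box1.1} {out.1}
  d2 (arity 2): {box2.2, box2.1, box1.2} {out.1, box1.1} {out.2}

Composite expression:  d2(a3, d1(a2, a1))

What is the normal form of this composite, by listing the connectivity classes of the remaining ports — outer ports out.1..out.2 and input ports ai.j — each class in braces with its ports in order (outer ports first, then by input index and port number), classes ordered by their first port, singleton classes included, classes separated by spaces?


{out.1, a3.1} {out.2} {a1.1, a1.2, a3.2} {a2.1, a2.2}


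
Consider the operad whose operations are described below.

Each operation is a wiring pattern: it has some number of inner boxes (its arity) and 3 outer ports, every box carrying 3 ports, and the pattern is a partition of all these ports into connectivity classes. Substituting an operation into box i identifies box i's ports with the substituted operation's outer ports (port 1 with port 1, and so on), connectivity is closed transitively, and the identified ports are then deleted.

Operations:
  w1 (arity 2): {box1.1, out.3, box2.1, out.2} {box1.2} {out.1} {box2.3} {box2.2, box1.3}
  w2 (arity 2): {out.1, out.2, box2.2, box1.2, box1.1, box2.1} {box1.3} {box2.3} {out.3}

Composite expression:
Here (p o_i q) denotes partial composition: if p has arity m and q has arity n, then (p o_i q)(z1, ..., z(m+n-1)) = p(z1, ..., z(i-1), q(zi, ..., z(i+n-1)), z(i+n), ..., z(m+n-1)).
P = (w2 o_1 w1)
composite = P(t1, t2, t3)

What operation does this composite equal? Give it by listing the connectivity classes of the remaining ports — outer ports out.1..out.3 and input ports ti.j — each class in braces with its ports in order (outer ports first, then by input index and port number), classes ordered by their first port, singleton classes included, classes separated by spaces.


{out.1, out.2, t1.1, t2.1, t3.1, t3.2} {out.3} {t1.2} {t1.3, t2.2} {t2.3} {t3.3}

Connectivity passes through glued w2-boundaries; trace each wire chain.
composing w1 on (t1, t2), with out.j its own outer ports: {out.1} {out.2, out.3, t1.1, t2.1} {t1.2} {t1.3, t2.2} {t2.3}
composing w2 on (t1, t2, t3), with out.j its own outer ports: {out.1, out.2, t1.1, t2.1, t3.1, t3.2} {out.3} {t1.2} {t1.3, t2.2} {t2.3} {t3.3}


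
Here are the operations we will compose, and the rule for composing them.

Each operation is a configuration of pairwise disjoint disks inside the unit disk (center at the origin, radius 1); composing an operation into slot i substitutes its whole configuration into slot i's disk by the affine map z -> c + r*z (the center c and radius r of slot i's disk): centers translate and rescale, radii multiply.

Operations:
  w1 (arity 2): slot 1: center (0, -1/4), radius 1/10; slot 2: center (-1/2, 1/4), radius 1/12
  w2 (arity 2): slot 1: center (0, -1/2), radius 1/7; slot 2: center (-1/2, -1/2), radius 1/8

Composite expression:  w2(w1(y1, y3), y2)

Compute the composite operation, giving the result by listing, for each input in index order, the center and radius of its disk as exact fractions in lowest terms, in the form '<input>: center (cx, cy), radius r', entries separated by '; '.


y1: center (0, -15/28), radius 1/70; y2: center (-1/2, -1/2), radius 1/8; y3: center (-1/14, -13/28), radius 1/84

Affine substitution under w2: radii multiply and y-centers shift.
input y1: composing its 2 substitution steps yields center (0, -15/28), radius 1/70
input y3: composing its 2 substitution steps yields center (-1/14, -13/28), radius 1/84
input y2: composing its 1 substitution step yields center (-1/2, -1/2), radius 1/8


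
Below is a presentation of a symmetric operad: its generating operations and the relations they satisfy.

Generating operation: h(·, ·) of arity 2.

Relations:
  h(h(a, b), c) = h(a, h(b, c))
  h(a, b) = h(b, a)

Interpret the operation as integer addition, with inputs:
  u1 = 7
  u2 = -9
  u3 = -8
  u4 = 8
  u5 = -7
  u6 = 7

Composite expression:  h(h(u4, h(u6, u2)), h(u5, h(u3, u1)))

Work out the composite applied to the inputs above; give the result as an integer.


-2

h(u6, u2) = -2
h(u4, h(u6, u2)) = 6
h(u3, u1) = -1
h(u5, h(u3, u1)) = -8
h(h(u4, h(u6, u2)), h(u5, h(u3, u1))) = -2


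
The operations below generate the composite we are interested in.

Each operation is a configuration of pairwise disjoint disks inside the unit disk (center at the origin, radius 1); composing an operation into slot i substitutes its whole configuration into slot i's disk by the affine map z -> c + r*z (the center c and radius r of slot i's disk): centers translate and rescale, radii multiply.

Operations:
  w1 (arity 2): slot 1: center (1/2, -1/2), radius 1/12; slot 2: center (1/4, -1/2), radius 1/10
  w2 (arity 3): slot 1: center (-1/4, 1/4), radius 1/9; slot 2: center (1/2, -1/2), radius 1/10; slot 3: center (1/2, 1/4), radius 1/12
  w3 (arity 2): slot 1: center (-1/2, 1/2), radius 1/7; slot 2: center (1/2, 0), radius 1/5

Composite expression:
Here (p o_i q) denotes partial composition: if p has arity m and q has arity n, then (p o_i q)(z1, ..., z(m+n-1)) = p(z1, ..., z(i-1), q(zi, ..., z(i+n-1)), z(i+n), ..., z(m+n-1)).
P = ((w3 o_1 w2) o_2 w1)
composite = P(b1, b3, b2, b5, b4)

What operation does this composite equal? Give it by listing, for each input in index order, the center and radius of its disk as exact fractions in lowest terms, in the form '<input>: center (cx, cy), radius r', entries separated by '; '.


b1: center (-15/28, 15/28), radius 1/63; b2: center (-17/40, 59/140), radius 1/700; b3: center (-59/140, 59/140), radius 1/840; b4: center (1/2, 0), radius 1/5; b5: center (-3/7, 15/28), radius 1/84


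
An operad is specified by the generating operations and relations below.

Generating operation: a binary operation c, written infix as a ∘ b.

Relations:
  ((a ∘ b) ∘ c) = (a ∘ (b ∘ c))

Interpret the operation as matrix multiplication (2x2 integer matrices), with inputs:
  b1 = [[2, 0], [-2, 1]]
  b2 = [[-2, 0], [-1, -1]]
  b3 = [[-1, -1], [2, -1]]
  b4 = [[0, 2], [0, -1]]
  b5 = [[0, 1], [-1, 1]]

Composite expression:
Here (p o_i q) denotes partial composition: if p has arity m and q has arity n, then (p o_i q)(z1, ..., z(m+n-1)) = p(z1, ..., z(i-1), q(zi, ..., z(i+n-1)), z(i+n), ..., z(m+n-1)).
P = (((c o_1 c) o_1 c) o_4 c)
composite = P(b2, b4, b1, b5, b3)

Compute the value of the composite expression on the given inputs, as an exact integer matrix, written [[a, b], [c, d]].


(b2 ∘ b4) = [[0, -4], [0, -1]]
((b2 ∘ b4) ∘ b1) = [[8, -4], [2, -1]]
(b5 ∘ b3) = [[2, -1], [3, 0]]
(((b2 ∘ b4) ∘ b1) ∘ (b5 ∘ b3)) = [[4, -8], [1, -2]]

[[4, -8], [1, -2]]


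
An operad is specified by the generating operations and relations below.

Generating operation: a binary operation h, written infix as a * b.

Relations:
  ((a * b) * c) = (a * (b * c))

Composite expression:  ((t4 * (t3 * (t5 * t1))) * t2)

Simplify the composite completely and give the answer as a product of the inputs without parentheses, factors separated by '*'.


t4 * t3 * t5 * t1 * t2

Key point: h is associative — brackets drop, the t-order remains.
(t5 * t1) reduces to t5 * t1
(t3 * (t5 * t1)) reduces to t3 * t5 * t1
(t4 * (t3 * (t5 * t1))) reduces to t4 * t3 * t5 * t1
((t4 * (t3 * (t5 * t1))) * t2) reduces to t4 * t3 * t5 * t1 * t2


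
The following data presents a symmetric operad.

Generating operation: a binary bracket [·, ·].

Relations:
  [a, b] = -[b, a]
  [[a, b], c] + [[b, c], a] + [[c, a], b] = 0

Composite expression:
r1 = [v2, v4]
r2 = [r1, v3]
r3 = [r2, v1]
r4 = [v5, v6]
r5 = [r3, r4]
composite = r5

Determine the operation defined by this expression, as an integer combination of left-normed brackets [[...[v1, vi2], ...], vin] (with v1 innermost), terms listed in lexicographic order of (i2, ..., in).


-[[[[[v1, v2], v4], v3], v5], v6] + [[[[[v1, v2], v4], v3], v6], v5] + [[[[[v1, v3], v2], v4], v5], v6] - [[[[[v1, v3], v2], v4], v6], v5] - [[[[[v1, v3], v4], v2], v5], v6] + [[[[[v1, v3], v4], v2], v6], v5] + [[[[[v1, v4], v2], v3], v5], v6] - [[[[[v1, v4], v2], v3], v6], v5]

Skip Jacobi rewriting: expand, keep v1-initial words, read off terms.
Composite bracket: [[[[v2, v4], v3], v1], [v5, v6]]
Each bracket splits as ab - ba, giving 32 signed words (2^5 = 32).
The v1-initial words carry the normal form:
  from v1v2v4v3v5v6, sign -1: term -[[[[[v1, v2], v4], v3], v5], v6]
  from v1v2v4v3v6v5, sign +1: term +[[[[[v1, v2], v4], v3], v6], v5]
  from v1v3v2v4v5v6, sign +1: term +[[[[[v1, v3], v2], v4], v5], v6]
  from v1v3v2v4v6v5, sign -1: term -[[[[[v1, v3], v2], v4], v6], v5]
  from v1v3v4v2v5v6, sign -1: term -[[[[[v1, v3], v4], v2], v5], v6]
  from v1v3v4v2v6v5, sign +1: term +[[[[[v1, v3], v4], v2], v6], v5]
  from v1v4v2v3v5v6, sign +1: term +[[[[[v1, v4], v2], v3], v5], v6]
  from v1v4v2v3v6v5, sign -1: term -[[[[[v1, v4], v2], v3], v6], v5]


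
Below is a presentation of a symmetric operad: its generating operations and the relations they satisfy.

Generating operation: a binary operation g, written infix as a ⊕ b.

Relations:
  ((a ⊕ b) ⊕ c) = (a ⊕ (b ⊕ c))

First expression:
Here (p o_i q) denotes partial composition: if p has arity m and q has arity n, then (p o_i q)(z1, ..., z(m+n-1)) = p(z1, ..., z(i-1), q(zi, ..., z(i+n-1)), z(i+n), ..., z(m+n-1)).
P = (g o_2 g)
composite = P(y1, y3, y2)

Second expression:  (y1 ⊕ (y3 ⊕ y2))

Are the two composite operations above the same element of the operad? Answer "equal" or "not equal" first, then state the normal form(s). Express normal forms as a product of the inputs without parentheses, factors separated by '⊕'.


equal: each reduces to y1 ⊕ y3 ⊕ y2

The first expression reduces to y1 ⊕ y3 ⊕ y2
The second expression reduces to y1 ⊕ y3 ⊕ y2
Same normal form: equal.


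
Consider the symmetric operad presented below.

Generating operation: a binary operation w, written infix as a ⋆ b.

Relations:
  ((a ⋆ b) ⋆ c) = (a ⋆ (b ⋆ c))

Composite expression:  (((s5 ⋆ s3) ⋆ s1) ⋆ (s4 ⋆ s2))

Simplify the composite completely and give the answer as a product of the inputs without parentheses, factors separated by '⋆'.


s5 ⋆ s3 ⋆ s1 ⋆ s4 ⋆ s2

Key point: w is associative — brackets drop, the s-order remains.
(s5 ⋆ s3) reduces to s5 ⋆ s3
((s5 ⋆ s3) ⋆ s1) reduces to s5 ⋆ s3 ⋆ s1
(s4 ⋆ s2) reduces to s4 ⋆ s2
(((s5 ⋆ s3) ⋆ s1) ⋆ (s4 ⋆ s2)) reduces to s5 ⋆ s3 ⋆ s1 ⋆ s4 ⋆ s2


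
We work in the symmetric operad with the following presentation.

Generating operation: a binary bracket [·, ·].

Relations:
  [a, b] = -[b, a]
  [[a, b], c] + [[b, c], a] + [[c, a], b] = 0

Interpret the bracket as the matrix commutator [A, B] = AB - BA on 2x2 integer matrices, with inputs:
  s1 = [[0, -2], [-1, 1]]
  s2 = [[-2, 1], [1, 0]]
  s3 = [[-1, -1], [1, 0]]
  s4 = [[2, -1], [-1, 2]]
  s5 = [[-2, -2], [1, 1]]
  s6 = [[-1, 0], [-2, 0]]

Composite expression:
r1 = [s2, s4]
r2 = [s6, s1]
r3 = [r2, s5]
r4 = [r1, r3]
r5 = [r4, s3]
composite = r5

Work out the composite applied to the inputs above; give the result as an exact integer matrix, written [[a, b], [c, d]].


[[-32, -124], [-92, 32]]


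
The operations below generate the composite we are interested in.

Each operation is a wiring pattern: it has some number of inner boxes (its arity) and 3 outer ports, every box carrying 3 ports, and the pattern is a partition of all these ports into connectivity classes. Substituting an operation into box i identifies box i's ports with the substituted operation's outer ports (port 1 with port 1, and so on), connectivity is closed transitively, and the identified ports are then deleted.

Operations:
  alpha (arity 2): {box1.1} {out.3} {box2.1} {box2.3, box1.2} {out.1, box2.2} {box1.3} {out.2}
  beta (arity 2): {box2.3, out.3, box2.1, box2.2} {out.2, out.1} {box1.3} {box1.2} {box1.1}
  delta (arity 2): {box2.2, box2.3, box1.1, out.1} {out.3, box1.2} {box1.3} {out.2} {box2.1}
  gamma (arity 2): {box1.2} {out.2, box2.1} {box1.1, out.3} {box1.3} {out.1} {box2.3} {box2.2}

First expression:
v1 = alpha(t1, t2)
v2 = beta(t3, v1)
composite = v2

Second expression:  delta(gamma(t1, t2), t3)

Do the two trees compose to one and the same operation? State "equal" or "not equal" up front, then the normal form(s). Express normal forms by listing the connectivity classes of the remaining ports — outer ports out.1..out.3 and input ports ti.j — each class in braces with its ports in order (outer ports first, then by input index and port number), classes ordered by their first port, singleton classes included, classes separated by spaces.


not equal — first {out.1, out.2} {out.3, t2.2} {t1.1} {t1.2, t2.3} {t1.3} {t2.1} {t3.1} {t3.2} {t3.3}, second {out.1, t3.2, t3.3} {out.2} {out.3, t2.1} {t1.1} {t1.2} {t1.3} {t2.2} {t2.3} {t3.1}

In normal form, the first expression is {out.1, out.2} {out.3, t2.2} {t1.1} {t1.2, t2.3} {t1.3} {t2.1} {t3.1} {t3.2} {t3.3}
In normal form, the second expression is {out.1, t3.2, t3.3} {out.2} {out.3, t2.1} {t1.1} {t1.2} {t1.3} {t2.2} {t2.3} {t3.1}
The forms do not match — not equal.


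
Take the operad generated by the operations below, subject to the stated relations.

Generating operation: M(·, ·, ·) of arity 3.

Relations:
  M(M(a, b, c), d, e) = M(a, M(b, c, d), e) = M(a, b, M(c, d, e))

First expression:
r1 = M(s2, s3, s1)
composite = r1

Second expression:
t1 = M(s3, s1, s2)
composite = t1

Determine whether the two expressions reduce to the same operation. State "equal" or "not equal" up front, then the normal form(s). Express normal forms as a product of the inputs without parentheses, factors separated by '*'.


In normal form, the first expression is s2 * s3 * s1
In normal form, the second expression is s3 * s1 * s2
The normal forms differ: not equal.

not equal: they reduce to s2 * s3 * s1 and s3 * s1 * s2


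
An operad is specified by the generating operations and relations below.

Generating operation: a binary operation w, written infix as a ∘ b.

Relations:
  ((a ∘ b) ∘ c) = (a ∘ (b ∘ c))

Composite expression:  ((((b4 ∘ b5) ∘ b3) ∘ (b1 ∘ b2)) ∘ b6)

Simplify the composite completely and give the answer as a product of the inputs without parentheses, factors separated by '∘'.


b4 ∘ b5 ∘ b3 ∘ b1 ∘ b2 ∘ b6


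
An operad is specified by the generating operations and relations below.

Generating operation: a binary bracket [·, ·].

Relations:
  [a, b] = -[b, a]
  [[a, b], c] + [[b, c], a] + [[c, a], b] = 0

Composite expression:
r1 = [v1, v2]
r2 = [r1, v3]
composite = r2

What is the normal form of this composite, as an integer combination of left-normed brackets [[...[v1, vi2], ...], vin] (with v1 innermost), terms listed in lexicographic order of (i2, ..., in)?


[[v1, v2], v3]

Antisymmetry and Jacobi reduce to v1-anchored left-normed brackets.
Composite bracket: [[v1, v2], v3]
Applying ab - ba throughout gives 4 signed words (2^2 = 4).
Collect the words opening with v1:
  word v1v2v3 has sign +1, contributing +[[v1, v2], v3]


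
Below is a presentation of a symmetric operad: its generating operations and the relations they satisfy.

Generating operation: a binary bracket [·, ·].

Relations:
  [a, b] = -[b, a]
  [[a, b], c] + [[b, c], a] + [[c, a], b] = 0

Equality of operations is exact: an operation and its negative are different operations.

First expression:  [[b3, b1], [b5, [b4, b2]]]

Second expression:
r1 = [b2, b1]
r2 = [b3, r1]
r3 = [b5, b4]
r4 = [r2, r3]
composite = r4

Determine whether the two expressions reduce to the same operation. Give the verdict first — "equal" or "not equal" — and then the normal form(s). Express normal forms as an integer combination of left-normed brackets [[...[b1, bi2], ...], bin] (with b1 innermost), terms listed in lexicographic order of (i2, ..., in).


not equal — first -[[[[b1, b3], b2], b4], b5] + [[[[b1, b3], b4], b2], b5] + [[[[b1, b3], b5], b2], b4] - [[[[b1, b3], b5], b4], b2], second -[[[[b1, b2], b3], b4], b5] + [[[[b1, b2], b3], b5], b4]


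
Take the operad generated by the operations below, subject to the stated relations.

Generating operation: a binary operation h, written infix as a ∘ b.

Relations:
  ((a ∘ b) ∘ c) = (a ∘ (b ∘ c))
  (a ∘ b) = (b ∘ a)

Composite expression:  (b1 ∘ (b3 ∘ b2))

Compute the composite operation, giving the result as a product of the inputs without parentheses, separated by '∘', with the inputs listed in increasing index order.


With h associative and commutative, the b-input set is all that matters.
(b3 ∘ b2) flattens to b3 ∘ b2
(b1 ∘ (b3 ∘ b2)) flattens to b1 ∘ b3 ∘ b2
sorting the factors by input index: b1 ∘ b2 ∘ b3

b1 ∘ b2 ∘ b3


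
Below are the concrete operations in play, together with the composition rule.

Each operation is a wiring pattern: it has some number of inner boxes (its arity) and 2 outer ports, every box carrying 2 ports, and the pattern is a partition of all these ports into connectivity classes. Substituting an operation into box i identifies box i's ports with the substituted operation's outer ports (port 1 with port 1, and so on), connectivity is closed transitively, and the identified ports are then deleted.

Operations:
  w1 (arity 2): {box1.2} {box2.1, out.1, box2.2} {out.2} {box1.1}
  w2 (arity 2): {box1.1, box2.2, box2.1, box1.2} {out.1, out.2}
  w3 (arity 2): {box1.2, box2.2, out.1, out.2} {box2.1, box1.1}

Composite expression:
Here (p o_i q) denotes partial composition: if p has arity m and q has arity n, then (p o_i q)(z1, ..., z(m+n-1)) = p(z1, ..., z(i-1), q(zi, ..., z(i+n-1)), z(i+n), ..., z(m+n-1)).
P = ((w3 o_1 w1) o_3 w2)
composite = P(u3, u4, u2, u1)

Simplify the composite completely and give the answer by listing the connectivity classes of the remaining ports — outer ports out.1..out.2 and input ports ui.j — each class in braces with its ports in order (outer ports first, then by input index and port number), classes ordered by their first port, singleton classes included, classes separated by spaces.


{out.1, out.2, u4.1, u4.2} {u1.1, u1.2, u2.1, u2.2} {u3.1} {u3.2}

After gluing at w3, chains via deleted ports link the u-ports.
stage w1: inputs (u3, u4), connectivity {out.1, u4.1, u4.2} {out.2} {u3.1} {u3.2}, out.j its boundary
stage w2: inputs (u2, u1), connectivity {out.1, out.2} {u1.1, u1.2, u2.1, u2.2}, out.j its boundary
stage w3: inputs (u3, u4, u2, u1), connectivity {out.1, out.2, u4.1, u4.2} {u1.1, u1.2, u2.1, u2.2} {u3.1} {u3.2}, out.j its boundary


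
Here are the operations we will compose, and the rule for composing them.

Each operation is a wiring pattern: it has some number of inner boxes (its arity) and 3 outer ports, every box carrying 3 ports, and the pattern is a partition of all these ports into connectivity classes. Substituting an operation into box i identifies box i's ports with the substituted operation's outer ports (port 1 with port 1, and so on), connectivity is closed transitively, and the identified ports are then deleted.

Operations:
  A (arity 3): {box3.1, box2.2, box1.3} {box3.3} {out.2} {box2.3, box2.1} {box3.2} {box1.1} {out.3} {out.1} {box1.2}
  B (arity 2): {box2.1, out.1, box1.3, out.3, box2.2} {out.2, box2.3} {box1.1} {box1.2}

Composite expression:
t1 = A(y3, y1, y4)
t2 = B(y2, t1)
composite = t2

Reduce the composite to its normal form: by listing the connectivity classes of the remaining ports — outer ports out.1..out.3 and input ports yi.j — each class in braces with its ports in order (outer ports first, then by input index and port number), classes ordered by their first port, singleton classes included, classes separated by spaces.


{out.1, out.3, y2.3} {out.2} {y1.1, y1.3} {y1.2, y3.3, y4.1} {y2.1} {y2.2} {y3.1} {y3.2} {y4.2} {y4.3}


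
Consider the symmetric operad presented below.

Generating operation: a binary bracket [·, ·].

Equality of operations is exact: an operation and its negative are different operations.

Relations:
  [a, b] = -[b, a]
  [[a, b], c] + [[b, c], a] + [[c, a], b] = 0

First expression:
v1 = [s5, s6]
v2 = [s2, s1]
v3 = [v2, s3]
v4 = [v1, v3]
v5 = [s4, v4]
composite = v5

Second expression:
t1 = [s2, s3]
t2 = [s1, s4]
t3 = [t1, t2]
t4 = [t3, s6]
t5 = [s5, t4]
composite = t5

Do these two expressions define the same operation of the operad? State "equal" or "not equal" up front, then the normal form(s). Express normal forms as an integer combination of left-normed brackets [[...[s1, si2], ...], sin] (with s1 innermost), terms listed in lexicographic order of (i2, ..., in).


not equal: they reduce to -[[[[[s1, s2], s3], s5], s6], s4] + [[[[[s1, s2], s3], s6], s5], s4] and [[[[[s1, s4], s2], s3], s6], s5] - [[[[[s1, s4], s3], s2], s6], s5]


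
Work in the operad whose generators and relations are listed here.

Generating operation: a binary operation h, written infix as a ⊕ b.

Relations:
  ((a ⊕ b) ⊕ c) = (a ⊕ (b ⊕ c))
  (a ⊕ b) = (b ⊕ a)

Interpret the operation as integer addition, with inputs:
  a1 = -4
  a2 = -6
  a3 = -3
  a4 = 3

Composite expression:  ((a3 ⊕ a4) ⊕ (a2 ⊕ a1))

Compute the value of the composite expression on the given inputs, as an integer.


-10

(a3 ⊕ a4) = 0
(a2 ⊕ a1) = -10
((a3 ⊕ a4) ⊕ (a2 ⊕ a1)) = -10


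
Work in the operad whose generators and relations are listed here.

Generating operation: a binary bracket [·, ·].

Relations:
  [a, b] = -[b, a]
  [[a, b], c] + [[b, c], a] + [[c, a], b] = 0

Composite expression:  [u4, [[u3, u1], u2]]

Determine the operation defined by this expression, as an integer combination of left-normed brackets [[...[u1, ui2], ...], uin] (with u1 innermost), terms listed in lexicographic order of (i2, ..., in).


[[[u1, u3], u2], u4]


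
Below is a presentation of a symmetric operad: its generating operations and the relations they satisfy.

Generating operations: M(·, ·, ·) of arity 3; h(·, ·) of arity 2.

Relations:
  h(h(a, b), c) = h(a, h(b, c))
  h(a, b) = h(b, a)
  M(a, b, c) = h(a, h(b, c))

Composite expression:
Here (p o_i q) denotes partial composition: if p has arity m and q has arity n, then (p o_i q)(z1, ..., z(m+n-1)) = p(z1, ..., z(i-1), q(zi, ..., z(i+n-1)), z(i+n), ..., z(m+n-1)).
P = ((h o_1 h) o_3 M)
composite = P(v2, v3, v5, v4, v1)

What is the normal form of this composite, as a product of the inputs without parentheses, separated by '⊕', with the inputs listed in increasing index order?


v1 ⊕ v2 ⊕ v3 ⊕ v4 ⊕ v5

With h associative and commutative, the v-input set is all that matters.
h(v2, v3) linearizes to v2 ⊕ v3
M(v5, v4, v1) linearizes to v5 ⊕ v4 ⊕ v1
h(h(v2, v3), M(v5, v4, v1)) linearizes to v2 ⊕ v3 ⊕ v5 ⊕ v4 ⊕ v1
rearranged into index order: v1 ⊕ v2 ⊕ v3 ⊕ v4 ⊕ v5


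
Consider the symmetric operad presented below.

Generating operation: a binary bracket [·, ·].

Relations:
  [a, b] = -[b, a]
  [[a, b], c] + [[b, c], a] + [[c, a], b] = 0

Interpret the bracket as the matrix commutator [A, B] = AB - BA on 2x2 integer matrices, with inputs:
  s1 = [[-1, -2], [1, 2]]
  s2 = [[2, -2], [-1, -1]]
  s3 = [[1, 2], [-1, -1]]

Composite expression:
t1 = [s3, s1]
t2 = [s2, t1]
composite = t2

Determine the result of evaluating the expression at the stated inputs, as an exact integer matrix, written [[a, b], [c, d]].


[[0, 6], [-3, 0]]

[s3, s1] = [[0, 2], [1, 0]]
[s2, [s3, s1]] = [[0, 6], [-3, 0]]


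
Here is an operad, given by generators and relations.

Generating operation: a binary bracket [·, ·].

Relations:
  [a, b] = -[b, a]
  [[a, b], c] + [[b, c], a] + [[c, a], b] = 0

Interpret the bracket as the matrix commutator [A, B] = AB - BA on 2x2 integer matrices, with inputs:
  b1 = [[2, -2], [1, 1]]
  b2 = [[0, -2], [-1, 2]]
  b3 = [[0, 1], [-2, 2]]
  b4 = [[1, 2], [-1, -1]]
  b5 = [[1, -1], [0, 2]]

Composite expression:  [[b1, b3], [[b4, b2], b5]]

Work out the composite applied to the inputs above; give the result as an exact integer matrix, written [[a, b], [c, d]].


[b1, b3] = [[3, -3], [0, -3]]
[b4, b2] = [[-4, 0], [4, 4]]
[[b4, b2], b5] = [[4, 8], [-4, -4]]
[[b1, b3], [[b4, b2], b5]] = [[12, 72], [24, -12]]

[[12, 72], [24, -12]]


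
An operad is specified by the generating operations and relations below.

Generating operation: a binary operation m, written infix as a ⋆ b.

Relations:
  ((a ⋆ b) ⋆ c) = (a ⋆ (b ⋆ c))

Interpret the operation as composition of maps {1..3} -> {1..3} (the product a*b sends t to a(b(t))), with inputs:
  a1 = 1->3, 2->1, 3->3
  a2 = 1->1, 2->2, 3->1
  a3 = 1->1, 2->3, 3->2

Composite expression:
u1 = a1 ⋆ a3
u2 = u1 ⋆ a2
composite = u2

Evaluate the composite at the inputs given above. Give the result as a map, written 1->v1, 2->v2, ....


1->3, 2->3, 3->3

(a1 ⋆ a3) = 1->3, 2->3, 3->1
((a1 ⋆ a3) ⋆ a2) = 1->3, 2->3, 3->3


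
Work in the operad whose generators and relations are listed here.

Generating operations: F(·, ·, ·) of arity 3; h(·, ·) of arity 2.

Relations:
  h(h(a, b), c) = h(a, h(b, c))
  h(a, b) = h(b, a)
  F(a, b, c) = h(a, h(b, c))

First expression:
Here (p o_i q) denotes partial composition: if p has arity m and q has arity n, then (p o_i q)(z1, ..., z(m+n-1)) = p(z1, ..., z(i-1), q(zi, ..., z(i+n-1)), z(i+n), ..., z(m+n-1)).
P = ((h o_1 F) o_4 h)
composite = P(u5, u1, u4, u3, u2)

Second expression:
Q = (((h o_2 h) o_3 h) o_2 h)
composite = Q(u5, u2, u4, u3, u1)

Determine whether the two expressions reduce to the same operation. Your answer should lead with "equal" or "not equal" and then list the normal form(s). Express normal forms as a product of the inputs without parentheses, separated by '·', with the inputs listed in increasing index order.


equal; both compose to u1 · u2 · u3 · u4 · u5

The first expression reduces to u1 · u2 · u3 · u4 · u5
The second expression reduces to u1 · u2 · u3 · u4 · u5
Both agree, so they are equal.


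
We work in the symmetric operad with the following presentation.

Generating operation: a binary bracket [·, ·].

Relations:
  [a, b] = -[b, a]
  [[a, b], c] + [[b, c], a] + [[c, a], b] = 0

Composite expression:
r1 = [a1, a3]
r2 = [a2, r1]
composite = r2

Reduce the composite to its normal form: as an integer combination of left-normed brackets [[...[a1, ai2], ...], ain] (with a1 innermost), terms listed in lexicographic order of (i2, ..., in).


-[[a1, a3], a2]

Skip Jacobi rewriting: expand, keep a1-initial words, read off terms.
Composite bracket: [a2, [a1, a3]]
The bracket unfolds into 4 signed words via [a, b] = ab - ba (2^2 = 4).
Keep just the words that open with a1:
  word a1a3a2 has sign -1, contributing -[[a1, a3], a2]


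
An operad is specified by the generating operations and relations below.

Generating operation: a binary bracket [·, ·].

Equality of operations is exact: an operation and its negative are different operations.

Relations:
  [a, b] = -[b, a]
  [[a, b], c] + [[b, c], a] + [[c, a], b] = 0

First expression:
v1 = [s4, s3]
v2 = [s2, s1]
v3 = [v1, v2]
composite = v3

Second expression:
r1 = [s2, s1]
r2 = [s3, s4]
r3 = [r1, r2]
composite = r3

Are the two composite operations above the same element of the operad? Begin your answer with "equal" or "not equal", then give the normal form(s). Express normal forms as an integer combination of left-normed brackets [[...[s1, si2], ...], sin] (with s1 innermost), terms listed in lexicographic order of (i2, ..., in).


equal — both sides give -[[[s1, s2], s3], s4] + [[[s1, s2], s4], s3]


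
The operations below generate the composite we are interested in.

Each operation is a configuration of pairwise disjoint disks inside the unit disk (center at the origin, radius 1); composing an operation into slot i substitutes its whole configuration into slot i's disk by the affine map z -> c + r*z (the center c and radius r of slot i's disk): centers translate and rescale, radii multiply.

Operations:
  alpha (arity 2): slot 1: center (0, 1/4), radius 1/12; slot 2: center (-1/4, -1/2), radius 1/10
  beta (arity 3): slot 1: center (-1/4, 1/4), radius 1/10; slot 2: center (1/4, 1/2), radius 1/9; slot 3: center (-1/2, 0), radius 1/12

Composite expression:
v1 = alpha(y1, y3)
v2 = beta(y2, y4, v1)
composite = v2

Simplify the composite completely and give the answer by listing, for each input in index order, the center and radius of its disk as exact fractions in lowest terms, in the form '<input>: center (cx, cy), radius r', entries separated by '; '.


Only the slot chain above each y matters under beta; compose those maps.
for y2, the 1-step affine chain lands on center (-1/4, 1/4), radius 1/10
for y4, the 1-step affine chain lands on center (1/4, 1/2), radius 1/9
for y1, the 2-step affine chain lands on center (-1/2, 1/48), radius 1/144
for y3, the 2-step affine chain lands on center (-25/48, -1/24), radius 1/120

y1: center (-1/2, 1/48), radius 1/144; y2: center (-1/4, 1/4), radius 1/10; y3: center (-25/48, -1/24), radius 1/120; y4: center (1/4, 1/2), radius 1/9


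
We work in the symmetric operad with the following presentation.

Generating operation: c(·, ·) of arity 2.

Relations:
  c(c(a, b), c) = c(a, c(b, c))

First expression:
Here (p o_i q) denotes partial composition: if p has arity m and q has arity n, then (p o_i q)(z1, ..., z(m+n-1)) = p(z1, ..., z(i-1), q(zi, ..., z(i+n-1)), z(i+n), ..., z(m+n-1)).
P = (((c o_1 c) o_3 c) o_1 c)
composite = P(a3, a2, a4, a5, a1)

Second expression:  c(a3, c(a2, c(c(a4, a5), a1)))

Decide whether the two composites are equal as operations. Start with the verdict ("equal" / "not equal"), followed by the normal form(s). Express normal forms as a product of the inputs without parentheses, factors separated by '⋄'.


The first composite normalizes to a3 ⋄ a2 ⋄ a4 ⋄ a5 ⋄ a1
The second composite normalizes to a3 ⋄ a2 ⋄ a4 ⋄ a5 ⋄ a1
The normal forms match — equal.

equal — both sides give a3 ⋄ a2 ⋄ a4 ⋄ a5 ⋄ a1


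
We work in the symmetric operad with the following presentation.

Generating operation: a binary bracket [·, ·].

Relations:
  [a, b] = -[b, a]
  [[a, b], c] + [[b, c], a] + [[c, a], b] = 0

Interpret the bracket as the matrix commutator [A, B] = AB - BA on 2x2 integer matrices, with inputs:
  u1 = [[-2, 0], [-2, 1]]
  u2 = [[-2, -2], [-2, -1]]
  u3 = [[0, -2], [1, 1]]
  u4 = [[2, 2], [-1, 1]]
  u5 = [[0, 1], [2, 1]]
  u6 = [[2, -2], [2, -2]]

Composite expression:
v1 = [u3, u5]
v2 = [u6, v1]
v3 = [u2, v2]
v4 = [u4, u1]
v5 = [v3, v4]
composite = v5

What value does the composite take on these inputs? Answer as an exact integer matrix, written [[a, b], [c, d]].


[u3, u5] = [[-5, -3], [1, 5]]
[u6, [u3, u5]] = [[4, -32], [-24, -4]]
[u2, [u6, [u3, u5]]] = [[-16, 48], [-40, 16]]
[u4, u1] = [[-4, 6], [5, 4]]
[[u2, [u6, [u3, u5]]], [u4, u1]] = [[480, 192], [480, -480]]

[[480, 192], [480, -480]]


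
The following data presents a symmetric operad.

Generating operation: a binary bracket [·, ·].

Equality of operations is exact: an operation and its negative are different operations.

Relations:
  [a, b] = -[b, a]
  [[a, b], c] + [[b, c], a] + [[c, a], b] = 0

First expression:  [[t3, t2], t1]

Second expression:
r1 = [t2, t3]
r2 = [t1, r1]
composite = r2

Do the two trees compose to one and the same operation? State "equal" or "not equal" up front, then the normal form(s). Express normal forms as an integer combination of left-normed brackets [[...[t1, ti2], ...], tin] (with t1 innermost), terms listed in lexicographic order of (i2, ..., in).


equal: each reduces to [[t1, t2], t3] - [[t1, t3], t2]


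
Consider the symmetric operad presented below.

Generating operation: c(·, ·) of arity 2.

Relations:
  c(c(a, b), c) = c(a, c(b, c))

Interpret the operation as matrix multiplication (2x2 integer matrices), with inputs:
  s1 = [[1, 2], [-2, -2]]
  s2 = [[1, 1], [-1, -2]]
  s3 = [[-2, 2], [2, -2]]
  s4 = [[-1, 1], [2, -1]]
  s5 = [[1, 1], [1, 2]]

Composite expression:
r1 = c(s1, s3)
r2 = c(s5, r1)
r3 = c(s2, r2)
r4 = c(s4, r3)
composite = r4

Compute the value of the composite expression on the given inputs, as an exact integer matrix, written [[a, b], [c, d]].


[[-10, 10], [14, -14]]


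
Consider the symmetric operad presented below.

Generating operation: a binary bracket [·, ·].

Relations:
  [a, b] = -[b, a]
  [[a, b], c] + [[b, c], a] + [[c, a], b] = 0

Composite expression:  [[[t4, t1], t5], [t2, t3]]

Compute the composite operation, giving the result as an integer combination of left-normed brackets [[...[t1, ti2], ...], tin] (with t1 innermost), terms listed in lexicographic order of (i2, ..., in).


-[[[[t1, t4], t5], t2], t3] + [[[[t1, t4], t5], t3], t2]

A multilinear Lie element is pinned by t1-initial words (t1 innermost).
Composite bracket: [[[t4, t1], t5], [t2, t3]]
Applying ab - ba throughout gives 16 signed words (2^4 = 16).
Words beginning with t1 determine it all:
  sign of t1t4t5t2t3 is -1, so it contributes -[[[[t1, t4], t5], t2], t3]
  sign of t1t4t5t3t2 is +1, so it contributes +[[[[t1, t4], t5], t3], t2]


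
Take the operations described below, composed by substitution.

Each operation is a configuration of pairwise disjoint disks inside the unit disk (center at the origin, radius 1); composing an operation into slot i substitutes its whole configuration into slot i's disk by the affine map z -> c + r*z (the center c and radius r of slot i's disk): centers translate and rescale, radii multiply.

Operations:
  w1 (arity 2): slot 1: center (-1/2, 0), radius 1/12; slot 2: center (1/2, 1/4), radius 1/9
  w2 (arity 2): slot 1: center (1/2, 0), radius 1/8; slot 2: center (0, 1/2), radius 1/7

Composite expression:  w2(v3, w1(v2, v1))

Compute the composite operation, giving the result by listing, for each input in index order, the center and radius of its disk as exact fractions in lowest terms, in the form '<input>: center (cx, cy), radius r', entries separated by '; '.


v1: center (1/14, 15/28), radius 1/63; v2: center (-1/14, 1/2), radius 1/84; v3: center (1/2, 0), radius 1/8


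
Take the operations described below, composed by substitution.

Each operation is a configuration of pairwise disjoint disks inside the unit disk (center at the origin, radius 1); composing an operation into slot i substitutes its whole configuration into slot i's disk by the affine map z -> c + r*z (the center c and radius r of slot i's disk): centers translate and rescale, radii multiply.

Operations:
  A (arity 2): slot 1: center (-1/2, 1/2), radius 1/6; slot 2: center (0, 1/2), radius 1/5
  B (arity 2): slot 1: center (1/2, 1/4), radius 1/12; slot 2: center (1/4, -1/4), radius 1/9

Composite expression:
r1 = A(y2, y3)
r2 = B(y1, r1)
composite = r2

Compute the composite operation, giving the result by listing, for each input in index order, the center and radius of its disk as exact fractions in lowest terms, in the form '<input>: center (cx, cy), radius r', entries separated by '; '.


y1: center (1/2, 1/4), radius 1/12; y2: center (7/36, -7/36), radius 1/54; y3: center (1/4, -7/36), radius 1/45


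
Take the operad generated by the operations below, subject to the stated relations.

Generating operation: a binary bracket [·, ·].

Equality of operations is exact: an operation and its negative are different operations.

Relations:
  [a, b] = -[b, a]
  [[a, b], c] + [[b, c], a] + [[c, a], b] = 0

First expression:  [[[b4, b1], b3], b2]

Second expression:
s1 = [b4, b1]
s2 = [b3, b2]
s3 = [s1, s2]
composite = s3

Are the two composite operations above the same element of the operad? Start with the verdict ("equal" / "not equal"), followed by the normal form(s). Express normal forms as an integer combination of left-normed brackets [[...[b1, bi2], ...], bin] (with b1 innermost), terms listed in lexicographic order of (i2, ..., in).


not equal; first: -[[[b1, b4], b3], b2]; second: [[[b1, b4], b2], b3] - [[[b1, b4], b3], b2]
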